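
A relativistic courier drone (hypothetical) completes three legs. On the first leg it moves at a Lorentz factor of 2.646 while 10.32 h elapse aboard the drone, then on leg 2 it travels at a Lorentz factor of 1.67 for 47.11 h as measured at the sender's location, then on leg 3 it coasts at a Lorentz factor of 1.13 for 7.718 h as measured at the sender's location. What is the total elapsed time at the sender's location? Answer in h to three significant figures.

Leg 1: γ = 2.646; Δt_1 = 2.646 × 10.32 = 27.31 h.
Leg 2: 47.11 h is already measured at the sender's location.
Leg 3: 7.718 h is already measured at the sender's location.
Total: 27.31 + 47.11 + 7.718 h.

Δt = 82.1 h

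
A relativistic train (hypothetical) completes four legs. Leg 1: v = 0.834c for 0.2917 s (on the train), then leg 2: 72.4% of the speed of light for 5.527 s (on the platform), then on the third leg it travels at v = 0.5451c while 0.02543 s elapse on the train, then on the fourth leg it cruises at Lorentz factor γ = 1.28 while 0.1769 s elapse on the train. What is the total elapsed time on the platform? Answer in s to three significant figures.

Δt = 6.31 s

Leg 1: γ = 1/√(1 − 0.834²) = 1/√0.3044 = 1.812; Δt_1 = 1.812 × 0.2917 = 0.5287 s.
Leg 2: 5.527 s is already measured on the platform.
Leg 3: γ = 1/√(1 − 0.5451²) = 1/√0.7029 = 1.193; Δt_3 = 1.193 × 0.02543 = 0.03033 s.
Leg 4: γ = 1.28; Δt_4 = 1.280 × 0.1769 = 0.2264 s.
Total: 0.5287 + 5.527 + 0.03033 + 0.2264 s.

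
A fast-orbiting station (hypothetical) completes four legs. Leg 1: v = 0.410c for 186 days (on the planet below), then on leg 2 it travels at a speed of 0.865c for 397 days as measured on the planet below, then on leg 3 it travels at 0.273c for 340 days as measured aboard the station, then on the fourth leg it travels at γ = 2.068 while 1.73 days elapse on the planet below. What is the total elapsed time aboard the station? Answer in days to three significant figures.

Leg 1: γ = 1/√(1 − 0.410²) = 1/√0.8319 = 1.096; τ_1 = 186/1.096 = 169.6 days.
Leg 2: γ = 1/√(1 − 0.865²) = 1/√0.2518 = 1.993; τ_2 = 397/1.993 = 199.2 days.
Leg 3: 340 days is already measured aboard the station.
Leg 4: γ = 2.068; τ_4 = 1.73/2.068 = 0.8366 days.
Total: 169.6 + 199.2 + 340.0 + 0.8366 days.

τ = 710 days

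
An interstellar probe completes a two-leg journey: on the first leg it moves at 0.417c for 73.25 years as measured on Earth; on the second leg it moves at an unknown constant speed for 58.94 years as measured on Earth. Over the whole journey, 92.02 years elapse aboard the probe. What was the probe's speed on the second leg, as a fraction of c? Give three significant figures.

Leg 1: γ = 1/√(1 − 0.417²) = 1/√0.8261 = 1.100; τ_1 = 73.25/1.100 = 66.58 years.
Leg 2: speed unknown; τ_2 = 58.94/γ_2.
Total proper time: 66.58 + τ_2 = 92.02, so τ_2 = 92.02 − 66.58 = 25.44 years.
γ_2 = 58.94/25.44 = 2.317; β = √(1 − 1/γ²) = √0.8137.

β = 0.902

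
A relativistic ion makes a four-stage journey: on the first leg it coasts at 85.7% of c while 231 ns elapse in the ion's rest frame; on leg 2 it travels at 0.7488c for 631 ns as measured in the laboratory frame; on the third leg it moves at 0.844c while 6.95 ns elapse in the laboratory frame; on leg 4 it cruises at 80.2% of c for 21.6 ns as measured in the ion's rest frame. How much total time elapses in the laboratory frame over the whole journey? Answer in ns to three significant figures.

Δt = 1120 ns

Leg 1: β = 0.857; γ = 1/√(1 − 0.857²) = 1/√0.2656 = 1.941; Δt_1 = 1.941 × 231 = 448.3 ns.
Leg 2: 631 ns is already measured in the laboratory frame.
Leg 3: 6.95 ns is already measured in the laboratory frame.
Leg 4: β = 0.802; γ = 1/√(1 − 0.802²) = 1/√0.3568 = 1.674; Δt_4 = 1.674 × 21.6 = 36.16 ns.
Total: 448.3 + 631.0 + 6.950 + 36.16 ns.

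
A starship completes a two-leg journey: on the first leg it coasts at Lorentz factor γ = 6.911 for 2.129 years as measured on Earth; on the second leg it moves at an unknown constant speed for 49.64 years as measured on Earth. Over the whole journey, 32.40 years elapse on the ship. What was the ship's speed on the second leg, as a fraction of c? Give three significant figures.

β = 0.763

Leg 1: γ = 6.911; τ_1 = 2.129/6.911 = 0.3081 years.
Leg 2: speed unknown; τ_2 = 49.64/γ_2.
Total proper time: 0.3081 + τ_2 = 32.40, so τ_2 = 32.40 − 0.3081 = 32.09 years.
γ_2 = 49.64/32.09 = 1.547; β = √(1 − 1/γ²) = √0.5820.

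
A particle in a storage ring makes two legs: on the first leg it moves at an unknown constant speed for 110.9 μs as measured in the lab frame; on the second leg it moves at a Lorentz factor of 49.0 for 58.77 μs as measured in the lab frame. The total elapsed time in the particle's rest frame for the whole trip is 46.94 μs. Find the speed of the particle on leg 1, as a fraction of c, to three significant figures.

Leg 1: speed unknown; τ_1 = 110.9/γ_1.
Leg 2: γ = 49.0; τ_2 = 58.77/49.00 = 1.199 μs.
Total proper time: τ_1 + 1.199 = 46.94, so τ_1 = 46.94 − 1.199 = 45.74 μs.
γ_1 = 110.9/45.74 = 2.425; β = √(1 − 1/γ²) = √0.8299.

β = 0.911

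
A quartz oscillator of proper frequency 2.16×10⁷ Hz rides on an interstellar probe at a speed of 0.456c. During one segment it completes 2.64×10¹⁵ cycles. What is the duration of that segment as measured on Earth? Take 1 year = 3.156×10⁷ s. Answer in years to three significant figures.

γ = 1/√(1 − 0.456²) = 1/√0.7921 = 1.124
Proper time for N cycles: τ = N/f = 2.64×10¹⁵/(2.16×10⁷) = 1.222×10⁸ s = 3.873 years.
Lab-frame duration Δt = γτ = 1.124 × 3.873 = 4.351 years.

Δt = 4.35 years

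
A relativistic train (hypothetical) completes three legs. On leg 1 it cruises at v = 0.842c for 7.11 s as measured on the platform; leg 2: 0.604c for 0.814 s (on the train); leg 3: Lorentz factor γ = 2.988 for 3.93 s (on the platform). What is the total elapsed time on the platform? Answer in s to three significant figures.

Leg 1: 7.11 s is already measured on the platform.
Leg 2: γ = 1/√(1 − 0.604²) = 1/√0.6352 = 1.255; Δt_2 = 1.255 × 0.814 = 1.021 s.
Leg 3: 3.93 s is already measured on the platform.
Total: 7.110 + 1.021 + 3.930 s.

Δt = 12.1 s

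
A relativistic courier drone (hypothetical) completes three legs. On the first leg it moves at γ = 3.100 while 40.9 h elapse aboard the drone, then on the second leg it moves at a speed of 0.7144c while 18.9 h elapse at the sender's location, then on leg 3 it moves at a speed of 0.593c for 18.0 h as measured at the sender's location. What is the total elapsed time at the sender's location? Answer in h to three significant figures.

Δt = 164 h

Leg 1: γ = 3.100; Δt_1 = 3.100 × 40.9 = 126.8 h.
Leg 2: 18.9 h is already measured at the sender's location.
Leg 3: 18.0 h is already measured at the sender's location.
Total: 126.8 + 18.90 + 18.00 h.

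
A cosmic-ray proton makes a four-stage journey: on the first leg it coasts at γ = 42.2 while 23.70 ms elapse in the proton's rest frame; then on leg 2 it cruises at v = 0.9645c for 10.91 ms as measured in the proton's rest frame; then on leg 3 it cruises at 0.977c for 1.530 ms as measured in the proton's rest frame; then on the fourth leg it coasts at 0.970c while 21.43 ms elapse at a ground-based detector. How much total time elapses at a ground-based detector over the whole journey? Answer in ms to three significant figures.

Leg 1: γ = 42.2; Δt_1 = 42.20 × 23.70 = 1000 ms.
Leg 2: γ = 1/√(1 − 0.9645²) = 1/√0.06974 = 3.787; Δt_2 = 3.787 × 10.91 = 41.31 ms.
Leg 3: γ = 1/√(1 − 0.977²) = 1/√0.04547 = 4.690; Δt_3 = 4.690 × 1.530 = 7.175 ms.
Leg 4: 21.43 ms is already measured at a ground-based detector.
Total: 1000 + 41.31 + 7.175 + 21.43 ms.

Δt = 1070 ms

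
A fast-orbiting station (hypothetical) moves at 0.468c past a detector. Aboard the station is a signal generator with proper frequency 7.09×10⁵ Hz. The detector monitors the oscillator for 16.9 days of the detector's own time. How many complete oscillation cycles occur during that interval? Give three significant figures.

γ = 1/√(1 − 0.468²) = 1/√0.7810 = 1.132
During 16.9 days of lab time, the oscillator's proper time advances by τ = Δt/γ = 16.9/1.132 = 14.94 days = 1.290×10⁶ s.
N = f × τ = 7.09×10⁵ × 1.290×10⁶ = 9.149×10¹¹.

N = 9.15×10¹¹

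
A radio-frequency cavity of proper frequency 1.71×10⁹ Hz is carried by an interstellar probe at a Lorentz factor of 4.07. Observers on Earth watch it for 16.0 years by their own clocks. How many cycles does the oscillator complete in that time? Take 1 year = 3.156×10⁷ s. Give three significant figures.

N = 2.12×10¹⁷

γ = 4.07
During 16.0 years of lab time, the oscillator's proper time advances by τ = Δt/γ = 16.0/4.070 = 3.931 years = 1.241×10⁸ s.
N = f × τ = 1.71×10⁹ × 1.241×10⁸ = 2.122×10¹⁷.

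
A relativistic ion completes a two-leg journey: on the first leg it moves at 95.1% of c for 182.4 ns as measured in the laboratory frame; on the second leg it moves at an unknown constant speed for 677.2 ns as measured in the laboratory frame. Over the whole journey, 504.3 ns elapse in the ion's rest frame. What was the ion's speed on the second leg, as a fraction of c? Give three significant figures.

β = 0.750

Leg 1: β = 0.951; γ = 1/√(1 − 0.951²) = 1/√0.09560 = 3.234; τ_1 = 182.4/3.234 = 56.40 ns.
Leg 2: speed unknown; τ_2 = 677.2/γ_2.
Total proper time: 56.40 + τ_2 = 504.3, so τ_2 = 504.3 − 56.40 = 447.9 ns.
γ_2 = 677.2/447.9 = 1.512; β = √(1 − 1/γ²) = √0.5625.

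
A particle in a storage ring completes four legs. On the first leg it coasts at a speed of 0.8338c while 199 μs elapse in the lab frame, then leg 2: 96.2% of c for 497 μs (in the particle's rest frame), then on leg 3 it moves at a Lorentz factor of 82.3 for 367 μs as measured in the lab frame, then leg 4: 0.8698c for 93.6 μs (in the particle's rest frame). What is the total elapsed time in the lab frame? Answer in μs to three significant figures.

Δt = 2580 μs

Leg 1: 199 μs is already measured in the lab frame.
Leg 2: β = 0.962; γ = 1/√(1 − 0.962²) = 1/√0.07456 = 3.662; Δt_2 = 3.662 × 497 = 1820 μs.
Leg 3: 367 μs is already measured in the lab frame.
Leg 4: γ = 1/√(1 − 0.8698²) = 1/√0.2434 = 2.027; Δt_4 = 2.027 × 93.6 = 189.7 μs.
Total: 199.0 + 1820 + 367.0 + 189.7 μs.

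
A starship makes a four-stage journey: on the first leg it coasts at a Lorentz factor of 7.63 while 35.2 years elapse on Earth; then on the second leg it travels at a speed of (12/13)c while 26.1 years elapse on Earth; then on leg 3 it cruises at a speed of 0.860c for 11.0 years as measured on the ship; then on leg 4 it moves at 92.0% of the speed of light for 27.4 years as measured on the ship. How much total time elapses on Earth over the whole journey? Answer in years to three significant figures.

Leg 1: 35.2 years is already measured on Earth.
Leg 2: 26.1 years is already measured on Earth.
Leg 3: γ = 1/√(1 − 0.860²) = 1/√0.2604 = 1.960; Δt_3 = 1.960 × 11.0 = 21.56 years.
Leg 4: β = 0.920; γ = 1/√(1 − 0.920²) = 1/√0.1536 = 2.552; Δt_4 = 2.552 × 27.4 = 69.91 years.
Total: 35.20 + 26.10 + 21.56 + 69.91 years.

Δt = 153 years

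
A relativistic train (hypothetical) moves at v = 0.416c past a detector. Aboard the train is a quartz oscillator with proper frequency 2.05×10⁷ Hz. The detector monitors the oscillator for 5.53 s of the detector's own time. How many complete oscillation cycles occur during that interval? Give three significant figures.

N = 1.03×10⁸

γ = 1/√(1 − 0.416²) = 1/√0.8269 = 1.100
During 5.53 s of lab time, the oscillator's proper time advances by τ = Δt/γ = 5.53/1.100 = 5.029 s = 5.029×10⁰ s.
N = f × τ = 2.05×10⁷ × 5.029×10⁰ = 1.031×10⁸.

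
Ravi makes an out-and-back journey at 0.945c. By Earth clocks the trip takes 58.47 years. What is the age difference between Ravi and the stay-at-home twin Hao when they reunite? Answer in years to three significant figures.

γ = 1/√(1 − 0.945²) = 1/√0.1070 = 3.057
Ravi's elapsed proper time: τ = 58.47/3.057 = 19.12 years.
Age gap = Δt − τ = 58.47 − 19.12 years.

Δt − τ = 39.3 years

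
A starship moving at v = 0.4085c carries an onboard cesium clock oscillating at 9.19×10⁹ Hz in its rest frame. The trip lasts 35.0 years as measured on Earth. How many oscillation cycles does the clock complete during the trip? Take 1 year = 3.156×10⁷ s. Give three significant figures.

γ = 1/√(1 − 0.4085²) = 1/√0.8331 = 1.096
The oscillator's own cycle count is N = f × τ where τ is the proper time on the ship. τ = Δt/γ = 35.0/1.096 = 31.95 years = 1.008×10⁹ s.
N = 9.19×10⁹ × 1.008×10⁹ = 9.266×10¹⁸.

N = 9.27×10¹⁸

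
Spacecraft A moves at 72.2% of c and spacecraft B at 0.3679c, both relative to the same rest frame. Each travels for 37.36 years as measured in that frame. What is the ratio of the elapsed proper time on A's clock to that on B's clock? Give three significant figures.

A: β = 0.722; γ = 1/√(1 − 0.722²) = 1/√0.4787 = 1.445. B: γ = 1/√(1 − 0.3679²) = 1/√0.8646 = 1.075.
τ_A/τ_B = γ_B/γ_A = 1.075/1.445 = 0.7441, so τ_A/τ_B = 0.7441.

τ_A/τ_B = 0.744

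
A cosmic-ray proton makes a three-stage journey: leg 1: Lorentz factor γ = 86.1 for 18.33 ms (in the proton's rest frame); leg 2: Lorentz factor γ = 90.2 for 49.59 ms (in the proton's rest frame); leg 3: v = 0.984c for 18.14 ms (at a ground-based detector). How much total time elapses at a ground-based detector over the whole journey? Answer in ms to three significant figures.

Δt = 6070 ms

Leg 1: γ = 86.1; Δt_1 = 86.10 × 18.33 = 1578 ms.
Leg 2: γ = 90.2; Δt_2 = 90.20 × 49.59 = 4473 ms.
Leg 3: 18.14 ms is already measured at a ground-based detector.
Total: 1578 + 4473 + 18.14 ms.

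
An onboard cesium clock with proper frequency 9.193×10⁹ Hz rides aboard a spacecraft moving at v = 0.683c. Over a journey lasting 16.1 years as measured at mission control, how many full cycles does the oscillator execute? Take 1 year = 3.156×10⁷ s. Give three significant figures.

γ = 1/√(1 − 0.683²) = 1/√0.5335 = 1.369
The oscillator's own cycle count is N = f × τ where τ is the proper time aboard the spacecraft. τ = Δt/γ = 16.1/1.369 = 11.76 years = 3.711×10⁸ s.
N = 9.193×10⁹ × 3.711×10⁸ = 3.412×10¹⁸.

N = 3.41×10¹⁸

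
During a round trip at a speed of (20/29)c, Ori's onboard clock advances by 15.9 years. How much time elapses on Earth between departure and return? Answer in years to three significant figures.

Δt = 22.0 years

γ = 1/√(1 − (20/29)²) = 29/21 ≈ 1.381
Earth-frame duration is the dilated interval: Δt = γτ = 1.381 × 15.9 years.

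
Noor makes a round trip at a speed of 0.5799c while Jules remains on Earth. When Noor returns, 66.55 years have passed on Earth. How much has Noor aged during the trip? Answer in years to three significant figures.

τ = 54.2 years

γ = 1/√(1 − 0.5799²) = 1/√0.6637 = 1.227
Noor's clock measures proper time along the trip: τ = Δt/γ = 66.55/1.227 years.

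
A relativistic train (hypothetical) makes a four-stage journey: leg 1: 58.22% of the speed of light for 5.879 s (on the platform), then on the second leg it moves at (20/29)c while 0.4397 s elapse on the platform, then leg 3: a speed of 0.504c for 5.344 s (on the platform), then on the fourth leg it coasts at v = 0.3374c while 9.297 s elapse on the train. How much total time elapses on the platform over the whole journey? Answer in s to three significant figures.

Leg 1: 5.879 s is already measured on the platform.
Leg 2: 0.4397 s is already measured on the platform.
Leg 3: 5.344 s is already measured on the platform.
Leg 4: γ = 1/√(1 − 0.3374²) = 1/√0.8862 = 1.062; Δt_4 = 1.062 × 9.297 = 9.876 s.
Total: 5.879 + 0.4397 + 5.344 + 9.876 s.

Δt = 21.5 s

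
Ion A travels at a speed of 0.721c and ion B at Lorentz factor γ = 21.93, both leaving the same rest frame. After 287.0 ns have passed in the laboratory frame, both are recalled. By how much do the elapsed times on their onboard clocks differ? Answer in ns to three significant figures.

|τ_A − τ_B| = 186 ns

A: γ = 1/√(1 − 0.721²) = 1/√0.4802 = 1.443; τ_A = 287.0/1.443 = 198.9 ns.
B: γ = 21.93; τ_B = 287.0/21.93 = 13.09 ns.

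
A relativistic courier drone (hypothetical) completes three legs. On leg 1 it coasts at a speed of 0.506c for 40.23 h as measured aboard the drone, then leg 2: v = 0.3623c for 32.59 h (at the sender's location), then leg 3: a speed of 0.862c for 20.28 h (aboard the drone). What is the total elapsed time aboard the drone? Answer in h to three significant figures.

τ = 90.9 h

Leg 1: 40.23 h is already measured aboard the drone.
Leg 2: γ = 1/√(1 − 0.3623²) = 1/√0.8687 = 1.073; τ_2 = 32.59/1.073 = 30.38 h.
Leg 3: 20.28 h is already measured aboard the drone.
Total: 40.23 + 30.38 + 20.28 h.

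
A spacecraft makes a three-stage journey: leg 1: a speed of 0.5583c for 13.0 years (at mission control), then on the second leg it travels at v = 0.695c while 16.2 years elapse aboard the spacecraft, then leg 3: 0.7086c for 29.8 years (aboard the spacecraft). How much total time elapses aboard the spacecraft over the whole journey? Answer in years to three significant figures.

Leg 1: γ = 1/√(1 − 0.5583²) = 1/√0.6883 = 1.205; τ_1 = 13.0/1.205 = 10.79 years.
Leg 2: 16.2 years is already measured aboard the spacecraft.
Leg 3: 29.8 years is already measured aboard the spacecraft.
Total: 10.79 + 16.20 + 29.80 years.

τ = 56.8 years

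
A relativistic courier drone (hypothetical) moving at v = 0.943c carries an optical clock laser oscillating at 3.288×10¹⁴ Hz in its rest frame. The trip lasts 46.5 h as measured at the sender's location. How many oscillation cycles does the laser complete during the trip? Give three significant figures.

N = 1.83×10¹⁹

γ = 1/√(1 − 0.943²) = 1/√0.1108 = 3.005
The oscillator's own cycle count is N = f × τ where τ is the proper time aboard the drone. τ = Δt/γ = 46.5/3.005 = 15.47 h = 5.571×10⁴ s.
N = 3.288×10¹⁴ × 5.571×10⁴ = 1.832×10¹⁹.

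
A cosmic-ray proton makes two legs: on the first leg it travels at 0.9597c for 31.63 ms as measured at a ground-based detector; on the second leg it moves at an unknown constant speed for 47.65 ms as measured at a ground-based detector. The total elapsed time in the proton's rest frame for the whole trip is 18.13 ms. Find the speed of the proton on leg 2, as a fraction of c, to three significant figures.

Leg 1: γ = 1/√(1 − 0.9597²) = 1/√0.07898 = 3.558; τ_1 = 31.63/3.558 = 8.889 ms.
Leg 2: speed unknown; τ_2 = 47.65/γ_2.
Total proper time: 8.889 + τ_2 = 18.13, so τ_2 = 18.13 − 8.889 = 9.241 ms.
γ_2 = 47.65/9.241 = 5.156; β = √(1 − 1/γ²) = √0.9624.

β = 0.981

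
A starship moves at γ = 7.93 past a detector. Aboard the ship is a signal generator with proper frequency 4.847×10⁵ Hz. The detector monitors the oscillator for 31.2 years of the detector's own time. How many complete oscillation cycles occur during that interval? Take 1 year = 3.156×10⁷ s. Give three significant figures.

N = 6.02×10¹³

γ = 7.93
During 31.2 years of lab time, the oscillator's proper time advances by τ = Δt/γ = 31.2/7.930 = 3.934 years = 1.242×10⁸ s.
N = f × τ = 4.847×10⁵ × 1.242×10⁸ = 6.019×10¹³.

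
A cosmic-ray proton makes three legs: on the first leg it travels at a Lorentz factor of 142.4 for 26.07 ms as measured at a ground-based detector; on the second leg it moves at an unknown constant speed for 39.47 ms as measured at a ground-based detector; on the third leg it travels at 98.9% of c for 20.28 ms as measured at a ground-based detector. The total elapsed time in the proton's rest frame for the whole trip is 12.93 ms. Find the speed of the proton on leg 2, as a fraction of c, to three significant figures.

β = 0.969

Leg 1: γ = 142.4; τ_1 = 26.07/142.4 = 0.1831 ms.
Leg 2: speed unknown; τ_2 = 39.47/γ_2.
Leg 3: β = 0.989; γ = 1/√(1 − 0.989²) = 1/√0.02188 = 6.761; τ_3 = 20.28/6.761 = 3.000 ms.
Total proper time: 0.1831 + τ_2 + 3.000 = 12.93, so τ_2 = 12.93 − 3.183 = 9.747 ms.
γ_2 = 39.47/9.747 = 4.049; β = √(1 − 1/γ²) = √0.9390.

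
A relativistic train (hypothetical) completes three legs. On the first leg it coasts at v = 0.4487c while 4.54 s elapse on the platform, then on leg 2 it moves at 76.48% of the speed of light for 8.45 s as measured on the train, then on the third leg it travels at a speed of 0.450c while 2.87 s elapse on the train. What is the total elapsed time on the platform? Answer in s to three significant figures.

Leg 1: 4.54 s is already measured on the platform.
Leg 2: β = 0.7648; γ = 1/√(1 − 0.7648²) = 1/√0.4151 = 1.552; Δt_2 = 1.552 × 8.45 = 13.12 s.
Leg 3: γ = 1/√(1 − 0.450²) = 1/√0.7975 = 1.120; Δt_3 = 1.120 × 2.87 = 3.214 s.
Total: 4.540 + 13.12 + 3.214 s.

Δt = 20.9 s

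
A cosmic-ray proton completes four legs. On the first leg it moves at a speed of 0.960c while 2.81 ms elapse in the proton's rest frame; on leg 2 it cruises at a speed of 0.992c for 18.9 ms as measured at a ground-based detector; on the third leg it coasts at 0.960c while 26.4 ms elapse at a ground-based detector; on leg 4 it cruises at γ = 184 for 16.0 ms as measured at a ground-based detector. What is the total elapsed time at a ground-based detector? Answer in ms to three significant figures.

Δt = 71.3 ms

Leg 1: γ = 1/√(1 − 0.960²) = 1/√0.07840 = 3.571; Δt_1 = 3.571 × 2.81 = 10.04 ms.
Leg 2: 18.9 ms is already measured at a ground-based detector.
Leg 3: 26.4 ms is already measured at a ground-based detector.
Leg 4: 16.0 ms is already measured at a ground-based detector.
Total: 10.04 + 18.90 + 26.40 + 16.00 ms.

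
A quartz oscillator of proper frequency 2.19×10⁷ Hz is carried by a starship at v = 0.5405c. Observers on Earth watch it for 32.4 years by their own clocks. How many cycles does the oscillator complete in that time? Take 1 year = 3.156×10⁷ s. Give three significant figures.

N = 1.88×10¹⁶

γ = 1/√(1 − 0.5405²) = 1/√0.7079 = 1.189
During 32.4 years of lab time, the oscillator's proper time advances by τ = Δt/γ = 32.4/1.189 = 27.26 years = 8.603×10⁸ s.
N = f × τ = 2.19×10⁷ × 8.603×10⁸ = 1.884×10¹⁶.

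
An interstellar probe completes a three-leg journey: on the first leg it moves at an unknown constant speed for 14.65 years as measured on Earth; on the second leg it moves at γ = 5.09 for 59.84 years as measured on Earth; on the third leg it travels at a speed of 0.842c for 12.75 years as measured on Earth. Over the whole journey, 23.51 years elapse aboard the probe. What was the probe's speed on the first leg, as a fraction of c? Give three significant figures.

β = 0.943

Leg 1: speed unknown; τ_1 = 14.65/γ_1.
Leg 2: γ = 5.09; τ_2 = 59.84/5.090 = 11.76 years.
Leg 3: γ = 1/√(1 − 0.842²) = 1/√0.2910 = 1.854; τ_3 = 12.75/1.854 = 6.878 years.
Total proper time: τ_1 + 11.76 + 6.878 = 23.51, so τ_1 = 23.51 − 18.63 = 4.875 years.
γ_1 = 14.65/4.875 = 3.005; β = √(1 − 1/γ²) = √0.8893.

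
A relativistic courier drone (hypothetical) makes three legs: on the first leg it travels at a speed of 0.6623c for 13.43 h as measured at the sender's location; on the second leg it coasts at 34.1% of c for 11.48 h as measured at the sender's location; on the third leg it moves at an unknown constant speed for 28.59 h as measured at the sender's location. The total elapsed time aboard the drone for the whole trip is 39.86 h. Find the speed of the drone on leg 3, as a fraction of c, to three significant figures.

β = 0.747

Leg 1: γ = 1/√(1 − 0.6623²) = 1/√0.5614 = 1.335; τ_1 = 13.43/1.335 = 10.06 h.
Leg 2: β = 0.341; γ = 1/√(1 − 0.341²) = 1/√0.8837 = 1.064; τ_2 = 11.48/1.064 = 10.79 h.
Leg 3: speed unknown; τ_3 = 28.59/γ_3.
Total proper time: 10.06 + 10.79 + τ_3 = 39.86, so τ_3 = 39.86 − 20.85 = 19.01 h.
γ_3 = 28.59/19.01 = 1.504; β = √(1 − 1/γ²) = √0.5581.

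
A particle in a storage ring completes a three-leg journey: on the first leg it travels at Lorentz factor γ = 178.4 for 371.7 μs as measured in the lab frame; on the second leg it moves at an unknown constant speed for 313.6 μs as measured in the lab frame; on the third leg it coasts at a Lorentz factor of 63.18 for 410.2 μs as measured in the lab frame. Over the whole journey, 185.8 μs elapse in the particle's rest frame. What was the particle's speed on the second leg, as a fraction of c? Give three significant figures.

β = 0.825

Leg 1: γ = 178.4; τ_1 = 371.7/178.4 = 2.084 μs.
Leg 2: speed unknown; τ_2 = 313.6/γ_2.
Leg 3: γ = 63.18; τ_3 = 410.2/63.18 = 6.493 μs.
Total proper time: 2.084 + τ_2 + 6.493 = 185.8, so τ_2 = 185.8 − 8.576 = 177.2 μs.
γ_2 = 313.6/177.2 = 1.770; β = √(1 − 1/γ²) = √0.6806.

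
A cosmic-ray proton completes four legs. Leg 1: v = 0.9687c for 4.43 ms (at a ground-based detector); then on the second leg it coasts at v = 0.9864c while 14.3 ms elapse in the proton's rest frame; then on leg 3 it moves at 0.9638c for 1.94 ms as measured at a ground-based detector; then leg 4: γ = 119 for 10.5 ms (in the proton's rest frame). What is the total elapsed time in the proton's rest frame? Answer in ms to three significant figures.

τ = 26.4 ms

Leg 1: γ = 1/√(1 − 0.9687²) = 1/√0.06162 = 4.028; τ_1 = 4.43/4.028 = 1.100 ms.
Leg 2: 14.3 ms is already measured in the proton's rest frame.
Leg 3: γ = 1/√(1 − 0.9638²) = 1/√0.07109 = 3.751; τ_3 = 1.94/3.751 = 0.5173 ms.
Leg 4: 10.5 ms is already measured in the proton's rest frame.
Total: 1.100 + 14.30 + 0.5173 + 10.50 ms.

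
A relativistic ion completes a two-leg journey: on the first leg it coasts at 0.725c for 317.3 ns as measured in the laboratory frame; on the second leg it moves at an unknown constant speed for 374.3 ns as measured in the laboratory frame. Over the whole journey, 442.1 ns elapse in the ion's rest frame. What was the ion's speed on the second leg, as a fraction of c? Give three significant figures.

Leg 1: γ = 1/√(1 − 0.725²) = 1/√0.4744 = 1.452; τ_1 = 317.3/1.452 = 218.5 ns.
Leg 2: speed unknown; τ_2 = 374.3/γ_2.
Total proper time: 218.5 + τ_2 = 442.1, so τ_2 = 442.1 − 218.5 = 223.6 ns.
γ_2 = 374.3/223.6 = 1.674; β = √(1 − 1/γ²) = √0.6433.

β = 0.802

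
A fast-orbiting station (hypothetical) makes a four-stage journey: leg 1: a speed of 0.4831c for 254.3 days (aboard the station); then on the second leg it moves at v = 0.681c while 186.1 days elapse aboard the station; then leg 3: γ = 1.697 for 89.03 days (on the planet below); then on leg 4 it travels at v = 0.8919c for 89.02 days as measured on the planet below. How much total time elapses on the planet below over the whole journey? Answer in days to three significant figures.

Leg 1: γ = 1/√(1 − 0.4831²) = 1/√0.7666 = 1.142; Δt_1 = 1.142 × 254.3 = 290.4 days.
Leg 2: γ = 1/√(1 − 0.681²) = 1/√0.5362 = 1.366; Δt_2 = 1.366 × 186.1 = 254.1 days.
Leg 3: 89.03 days is already measured on the planet below.
Leg 4: 89.02 days is already measured on the planet below.
Total: 290.4 + 254.1 + 89.03 + 89.02 days.

Δt = 723 days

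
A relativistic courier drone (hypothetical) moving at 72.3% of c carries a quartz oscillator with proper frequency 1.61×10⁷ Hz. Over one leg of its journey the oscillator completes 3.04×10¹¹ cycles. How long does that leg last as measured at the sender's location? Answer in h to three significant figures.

Δt = 7.59 h

β = 0.723; γ = 1/√(1 − 0.723²) = 1/√0.4773 = 1.447
Proper time for N cycles: τ = N/f = 3.04×10¹¹/(1.61×10⁷) = 1.888×10⁴ s = 5.245 h.
Lab-frame duration Δt = γτ = 1.447 × 5.245 = 7.592 h.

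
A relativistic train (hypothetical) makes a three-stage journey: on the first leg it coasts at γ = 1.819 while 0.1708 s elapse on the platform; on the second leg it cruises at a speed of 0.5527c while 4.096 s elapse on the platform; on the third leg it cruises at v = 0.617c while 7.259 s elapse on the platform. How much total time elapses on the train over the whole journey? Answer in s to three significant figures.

τ = 9.22 s

Leg 1: γ = 1.819; τ_1 = 0.1708/1.819 = 0.09390 s.
Leg 2: γ = 1/√(1 − 0.5527²) = 1/√0.6945 = 1.200; τ_2 = 4.096/1.200 = 3.414 s.
Leg 3: γ = 1/√(1 − 0.617²) = 1/√0.6193 = 1.271; τ_3 = 7.259/1.271 = 5.713 s.
Total: 0.09390 + 3.414 + 5.713 s.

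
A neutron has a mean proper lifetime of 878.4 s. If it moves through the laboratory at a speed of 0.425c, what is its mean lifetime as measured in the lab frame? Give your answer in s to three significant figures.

Δt = 970 s

γ = 1/√(1 − 0.425²) = 1/√0.8194 = 1.105
The rest-frame lifetime is the proper time; the lab measures the dilated interval Δt = γτ₀ = 1.105 × 878.4 s.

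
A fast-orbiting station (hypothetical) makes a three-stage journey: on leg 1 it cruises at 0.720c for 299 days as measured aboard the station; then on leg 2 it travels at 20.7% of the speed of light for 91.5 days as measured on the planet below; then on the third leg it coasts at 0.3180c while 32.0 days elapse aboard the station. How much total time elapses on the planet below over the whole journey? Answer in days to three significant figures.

Leg 1: γ = 1/√(1 − 0.720²) = 1/√0.4816 = 1.441; Δt_1 = 1.441 × 299 = 430.9 days.
Leg 2: 91.5 days is already measured on the planet below.
Leg 3: γ = 1/√(1 − 0.3180²) = 1/√0.8989 = 1.055; Δt_3 = 1.055 × 32.0 = 33.75 days.
Total: 430.9 + 91.50 + 33.75 days.

Δt = 556 days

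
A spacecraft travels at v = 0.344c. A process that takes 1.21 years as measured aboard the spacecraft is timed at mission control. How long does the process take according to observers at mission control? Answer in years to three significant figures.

Δt = 1.29 years

γ = 1/√(1 − 0.344²) = 1/√0.8817 = 1.065
The interval measured aboard the spacecraft is the proper time (both events occur at the same place in that frame); the lab-frame interval is Δt = γτ = 1.065 × 1.21 years.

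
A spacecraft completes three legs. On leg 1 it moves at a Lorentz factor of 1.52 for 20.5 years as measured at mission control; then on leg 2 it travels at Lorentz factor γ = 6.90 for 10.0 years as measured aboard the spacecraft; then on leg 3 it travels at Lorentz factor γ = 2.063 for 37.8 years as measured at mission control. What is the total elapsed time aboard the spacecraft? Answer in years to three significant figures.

τ = 41.8 years

Leg 1: γ = 1.52; τ_1 = 20.5/1.520 = 13.49 years.
Leg 2: 10.0 years is already measured aboard the spacecraft.
Leg 3: γ = 2.063; τ_3 = 37.8/2.063 = 18.32 years.
Total: 13.49 + 10.00 + 18.32 years.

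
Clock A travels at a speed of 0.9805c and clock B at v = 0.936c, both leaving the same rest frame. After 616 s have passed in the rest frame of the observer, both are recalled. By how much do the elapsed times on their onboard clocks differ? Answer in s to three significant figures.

A: γ = 1/√(1 − 0.9805²) = 1/√0.03862 = 5.089; τ_A = 616/5.089 = 121.1 s.
B: γ = 1/√(1 − 0.936²) = 1/√0.1239 = 2.841; τ_B = 616/2.841 = 216.8 s.

|τ_A − τ_B| = 95.8 s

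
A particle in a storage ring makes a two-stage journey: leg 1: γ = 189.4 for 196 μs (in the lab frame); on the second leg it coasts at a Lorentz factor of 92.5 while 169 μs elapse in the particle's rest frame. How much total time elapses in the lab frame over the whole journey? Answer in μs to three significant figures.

Δt = 1.58×10⁴ μs

Leg 1: 196 μs is already measured in the lab frame.
Leg 2: γ = 92.5; Δt_2 = 92.50 × 169 = 1.563×10⁴ μs.
Total: 196.0 + 1.563×10⁴ μs.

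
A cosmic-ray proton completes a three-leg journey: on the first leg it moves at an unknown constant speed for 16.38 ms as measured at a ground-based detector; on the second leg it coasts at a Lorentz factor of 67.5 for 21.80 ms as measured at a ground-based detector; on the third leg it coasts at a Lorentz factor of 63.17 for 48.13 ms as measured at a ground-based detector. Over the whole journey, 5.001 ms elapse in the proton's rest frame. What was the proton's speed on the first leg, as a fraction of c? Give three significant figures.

β = 0.971

Leg 1: speed unknown; τ_1 = 16.38/γ_1.
Leg 2: γ = 67.5; τ_2 = 21.80/67.50 = 0.3230 ms.
Leg 3: γ = 63.17; τ_3 = 48.13/63.17 = 0.7619 ms.
Total proper time: τ_1 + 0.3230 + 0.7619 = 5.001, so τ_1 = 5.001 − 1.085 = 3.916 ms.
γ_1 = 16.38/3.916 = 4.183; β = √(1 − 1/γ²) = √0.9428.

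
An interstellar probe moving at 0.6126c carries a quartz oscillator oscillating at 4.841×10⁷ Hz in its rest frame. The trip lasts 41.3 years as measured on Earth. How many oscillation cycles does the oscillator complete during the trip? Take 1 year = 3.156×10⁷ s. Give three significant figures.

γ = 1/√(1 − 0.6126²) = 1/√0.6247 = 1.265
The oscillator's own cycle count is N = f × τ where τ is the proper time aboard the probe. τ = Δt/γ = 41.3/1.265 = 32.64 years = 1.030×10⁹ s.
N = 4.841×10⁷ × 1.030×10⁹ = 4.987×10¹⁶.

N = 4.99×10¹⁶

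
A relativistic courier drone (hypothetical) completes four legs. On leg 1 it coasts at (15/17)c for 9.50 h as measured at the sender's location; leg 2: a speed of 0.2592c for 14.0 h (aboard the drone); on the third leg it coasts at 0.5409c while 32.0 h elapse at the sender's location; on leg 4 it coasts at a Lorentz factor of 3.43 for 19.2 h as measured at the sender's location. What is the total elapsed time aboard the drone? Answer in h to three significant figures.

τ = 51.0 h

Leg 1: γ = 1/√(1 − (15/17)²) = 17/8 = 2.125; τ_1 = 9.50/2.125 = 4.471 h.
Leg 2: 14.0 h is already measured aboard the drone.
Leg 3: γ = 1/√(1 − 0.5409²) = 1/√0.7074 = 1.189; τ_3 = 32.0/1.189 = 26.91 h.
Leg 4: γ = 3.43; τ_4 = 19.2/3.430 = 5.598 h.
Total: 4.471 + 14.00 + 26.91 + 5.598 h.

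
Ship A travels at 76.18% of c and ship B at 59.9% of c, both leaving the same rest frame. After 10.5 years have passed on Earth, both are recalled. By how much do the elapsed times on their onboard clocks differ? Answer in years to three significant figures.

A: β = 0.7618; γ = 1/√(1 − 0.7618²) = 1/√0.4197 = 1.544; τ_A = 10.5/1.544 = 6.802 years.
B: β = 0.599; γ = 1/√(1 − 0.599²) = 1/√0.6412 = 1.249; τ_B = 10.5/1.249 = 8.408 years.

|τ_A − τ_B| = 1.61 years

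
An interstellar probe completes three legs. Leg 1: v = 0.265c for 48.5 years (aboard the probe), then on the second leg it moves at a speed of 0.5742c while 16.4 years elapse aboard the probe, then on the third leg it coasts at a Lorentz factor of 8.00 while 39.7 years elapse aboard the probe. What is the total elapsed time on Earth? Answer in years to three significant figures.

Leg 1: γ = 1/√(1 − 0.265²) = 1/√0.9298 = 1.037; Δt_1 = 1.037 × 48.5 = 50.30 years.
Leg 2: γ = 1/√(1 − 0.5742²) = 1/√0.6703 = 1.221; Δt_2 = 1.221 × 16.4 = 20.03 years.
Leg 3: γ = 8.00; Δt_3 = 8.000 × 39.7 = 317.6 years.
Total: 50.30 + 20.03 + 317.6 years.

Δt = 388 years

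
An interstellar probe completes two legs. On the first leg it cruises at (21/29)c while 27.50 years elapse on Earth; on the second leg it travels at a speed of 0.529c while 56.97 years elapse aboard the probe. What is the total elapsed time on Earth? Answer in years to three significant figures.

Δt = 94.6 years

Leg 1: 27.50 years is already measured on Earth.
Leg 2: γ = 1/√(1 − 0.529²) = 1/√0.7202 = 1.178; Δt_2 = 1.178 × 56.97 = 67.13 years.
Total: 27.50 + 67.13 years.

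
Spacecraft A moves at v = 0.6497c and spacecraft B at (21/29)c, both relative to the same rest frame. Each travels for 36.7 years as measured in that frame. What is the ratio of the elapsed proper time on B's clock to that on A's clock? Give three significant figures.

τ_B/τ_A = 0.907

A: γ = 1/√(1 − 0.6497²) = 1/√0.5779 = 1.315. B: γ = 1/√(1 − (21/29)²) = 29/20 = 1.450.
τ_A/τ_B = γ_B/γ_A = 1.450/1.315 = 1.102, so τ_B/τ_A = 0.9072.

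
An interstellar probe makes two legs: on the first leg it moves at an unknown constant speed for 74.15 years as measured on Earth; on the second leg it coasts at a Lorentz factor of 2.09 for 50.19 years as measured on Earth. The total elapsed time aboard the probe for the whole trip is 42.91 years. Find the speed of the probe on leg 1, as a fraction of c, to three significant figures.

β = 0.967

Leg 1: speed unknown; τ_1 = 74.15/γ_1.
Leg 2: γ = 2.09; τ_2 = 50.19/2.090 = 24.01 years.
Total proper time: τ_1 + 24.01 = 42.91, so τ_1 = 42.91 − 24.01 = 18.90 years.
γ_1 = 74.15/18.90 = 3.924; β = √(1 − 1/γ²) = √0.9351.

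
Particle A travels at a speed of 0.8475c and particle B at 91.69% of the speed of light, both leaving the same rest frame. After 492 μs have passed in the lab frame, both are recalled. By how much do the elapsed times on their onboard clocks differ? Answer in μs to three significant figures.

A: γ = 1/√(1 − 0.8475²) = 1/√0.2817 = 1.884; τ_A = 492/1.884 = 261.2 μs.
B: β = 0.9169; γ = 1/√(1 − 0.9169²) = 1/√0.1593 = 2.506; τ_B = 492/2.506 = 196.4 μs.

|τ_A − τ_B| = 64.8 μs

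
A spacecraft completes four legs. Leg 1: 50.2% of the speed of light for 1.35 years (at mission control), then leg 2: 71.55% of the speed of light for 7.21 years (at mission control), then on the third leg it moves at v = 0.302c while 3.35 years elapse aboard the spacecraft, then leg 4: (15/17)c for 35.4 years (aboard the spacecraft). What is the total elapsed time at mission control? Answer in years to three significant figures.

Δt = 87.3 years

Leg 1: 1.35 years is already measured at mission control.
Leg 2: 7.21 years is already measured at mission control.
Leg 3: γ = 1/√(1 − 0.302²) = 1/√0.9088 = 1.049; Δt_3 = 1.049 × 3.35 = 3.514 years.
Leg 4: γ = 1/√(1 − (15/17)²) = 17/8 = 2.125; Δt_4 = 2.125 × 35.4 = 75.22 years.
Total: 1.350 + 7.210 + 3.514 + 75.22 years.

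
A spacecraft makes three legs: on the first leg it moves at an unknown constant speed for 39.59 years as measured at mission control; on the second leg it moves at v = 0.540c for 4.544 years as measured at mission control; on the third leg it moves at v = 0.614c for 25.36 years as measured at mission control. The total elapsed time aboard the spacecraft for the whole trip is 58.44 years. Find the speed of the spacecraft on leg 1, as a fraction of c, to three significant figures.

Leg 1: speed unknown; τ_1 = 39.59/γ_1.
Leg 2: γ = 1/√(1 − 0.540²) = 1/√0.7084 = 1.188; τ_2 = 4.544/1.188 = 3.825 years.
Leg 3: γ = 1/√(1 − 0.614²) = 1/√0.6230 = 1.267; τ_3 = 25.36/1.267 = 20.02 years.
Total proper time: τ_1 + 3.825 + 20.02 = 58.44, so τ_1 = 58.44 − 23.84 = 34.60 years.
γ_1 = 39.59/34.60 = 1.144; β = √(1 − 1/γ²) = √0.2363.

β = 0.486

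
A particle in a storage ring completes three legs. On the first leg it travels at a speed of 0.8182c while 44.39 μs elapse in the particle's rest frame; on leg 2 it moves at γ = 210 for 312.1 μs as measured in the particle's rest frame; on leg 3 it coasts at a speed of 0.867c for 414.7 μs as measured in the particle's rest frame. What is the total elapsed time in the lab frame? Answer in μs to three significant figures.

Leg 1: γ = 1/√(1 − 0.8182²) = 1/√0.3305 = 1.739; Δt_1 = 1.739 × 44.39 = 77.21 μs.
Leg 2: γ = 210; Δt_2 = 210.0 × 312.1 = 6.554×10⁴ μs.
Leg 3: γ = 1/√(1 − 0.867²) = 1/√0.2483 = 2.007; Δt_3 = 2.007 × 414.7 = 832.2 μs.
Total: 77.21 + 6.554×10⁴ + 832.2 μs.

Δt = 6.65×10⁴ μs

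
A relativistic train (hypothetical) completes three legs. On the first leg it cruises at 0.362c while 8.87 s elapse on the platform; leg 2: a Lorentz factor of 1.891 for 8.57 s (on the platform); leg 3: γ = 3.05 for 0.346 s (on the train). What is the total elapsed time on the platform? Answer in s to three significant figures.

Δt = 18.5 s

Leg 1: 8.87 s is already measured on the platform.
Leg 2: 8.57 s is already measured on the platform.
Leg 3: γ = 3.05; Δt_3 = 3.050 × 0.346 = 1.055 s.
Total: 8.870 + 8.570 + 1.055 s.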